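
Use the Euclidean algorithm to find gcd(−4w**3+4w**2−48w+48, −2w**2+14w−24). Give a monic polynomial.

By polynomial division,
  −4w**3+4w**2−48w+48 = (2w+12)(−2w**2+14w−24) + (−168w+336)
  −2w**2+14w−24 = ((1/84)w−5/84)(−168w+336) + (−4)
  −168w+336 = (42w−84)(−4) + (0)
The last nonzero remainder is the constant −4, so the polynomials are coprime and gcd = 1.

1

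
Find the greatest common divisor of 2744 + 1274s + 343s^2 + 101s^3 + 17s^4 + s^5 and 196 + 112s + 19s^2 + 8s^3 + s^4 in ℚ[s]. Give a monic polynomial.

By polynomial division,
  s^5 + 17s^4 + 101s^3 + 343s^2 + 1274s + 2744 = (s + 9)(s^4 + 8s^3 + 19s^2 + 112s + 196) + (10s^3 + 60s^2 + 70s + 980)
  s^4 + 8s^3 + 19s^2 + 112s + 196 = ((1/10)s + 1/5)(10s^3 + 60s^2 + 70s + 980) + (0)
Last nonzero remainder: 10s^3 + 60s^2 + 70s + 980. Dividing through by 10 gives the monic gcd s^3 + 6s^2 + 7s + 98.

98 + 7s + 6s^2 + s^3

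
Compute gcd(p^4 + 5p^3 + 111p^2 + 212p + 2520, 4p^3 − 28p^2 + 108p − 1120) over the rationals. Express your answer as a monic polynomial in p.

p^2 + p + 35

By polynomial division,
  p^4 + 5p^3 + 111p^2 + 212p + 2520 = ((1/4)p + 3)(4p^3 − 28p^2 + 108p − 1120) + (168p^2 + 168p + 5880)
  4p^3 − 28p^2 + 108p − 1120 = ((1/42)p − 4/21)(168p^2 + 168p + 5880) + (0)
Last nonzero remainder: 168p^2 + 168p + 5880. Dividing through by 168 gives the monic gcd p^2 + p + 35.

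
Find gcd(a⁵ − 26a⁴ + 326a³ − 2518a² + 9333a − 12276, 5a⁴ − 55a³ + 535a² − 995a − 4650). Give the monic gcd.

Euclidean algorithm in ℚ[a]:
  a⁵ − 26a⁴ + 326a³ − 2518a² + 9333a − 12276 = ((1/5)a − 3)(5a⁴ − 55a³ + 535a² − 995a − 4650) + (54a³ − 714a² + 7278a − 26226)
  5a⁴ − 55a³ + 535a² − 995a − 4650 = ((5/54)a + 50/243)(54a³ − 714a² + 7278a − 26226) + ((650/81)a² − (5200/81)a + 20150/27)
  54a³ − 714a² + 7278a − 26226 = ((2187/325)a − 11421/325)((650/81)a² − (5200/81)a + 20150/27) + (0)
Last nonzero remainder: (650/81)a² − (5200/81)a + 20150/27. Dividing through by 650/81 gives the monic gcd a² − 8a + 93.

a² − 8a + 93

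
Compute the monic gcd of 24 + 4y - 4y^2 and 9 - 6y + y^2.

-3 + y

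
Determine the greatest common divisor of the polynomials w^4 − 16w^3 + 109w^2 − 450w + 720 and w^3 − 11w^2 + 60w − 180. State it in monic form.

w^2 − 5w + 30

Repeated division with remainder:
  w^4 − 16w^3 + 109w^2 − 450w + 720 = (w − 5)(w^3 − 11w^2 + 60w − 180) + (−6w^2 + 30w − 180)
  w^3 − 11w^2 + 60w − 180 = (−(1/6)w + 1)(−6w^2 + 30w − 180) + (0)
Last nonzero remainder: −6w^2 + 30w − 180. Dividing through by −6 gives the monic gcd w^2 − 5w + 30.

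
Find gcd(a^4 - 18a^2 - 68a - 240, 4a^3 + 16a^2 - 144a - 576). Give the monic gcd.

a^2 - 2a - 24

Repeated division with remainder:
  a^4 - 18a^2 - 68a - 240 = ((1/4)a - 1)(4a^3 + 16a^2 - 144a - 576) + (34a^2 - 68a - 816)
  4a^3 + 16a^2 - 144a - 576 = ((2/17)a + 12/17)(34a^2 - 68a - 816) + (0)
Last nonzero remainder: 34a^2 - 68a - 816. Dividing through by 34 gives the monic gcd a^2 - 2a - 24.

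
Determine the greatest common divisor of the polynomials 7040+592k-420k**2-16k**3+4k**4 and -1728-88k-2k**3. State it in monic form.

8+k

Repeated division with remainder:
  4k**4-16k**3-420k**2+592k+7040 = (-2k+8)(-2k**3-88k-1728) + (-596k**2-2160k+20864)
  -2k**3-88k-1728 = ((1/298)k-270/22201)(-596k**2-2160k+20864) + (-(4091256/22201)k-32730048/22201)
  -596k**2-2160k+20864 = ((3307949/1022814)k-7237526/511407)(-(4091256/22201)k-32730048/22201) + (0)
Last nonzero remainder: -(4091256/22201)k-32730048/22201. Dividing through by -4091256/22201 gives the monic gcd k+8.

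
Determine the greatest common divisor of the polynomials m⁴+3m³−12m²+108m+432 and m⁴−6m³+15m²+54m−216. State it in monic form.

m³−3m²+6m+72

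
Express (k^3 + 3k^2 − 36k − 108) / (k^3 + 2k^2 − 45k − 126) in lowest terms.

(k − 6)/(k − 7)

By polynomial division,
  k^3 + 3k^2 − 36k − 108 = (k^3 + 2k^2 − 45k − 126) + (k^2 + 9k + 18)
  k^3 + 2k^2 − 45k − 126 = (k − 7)(k^2 + 9k + 18) + (0)
The last nonzero remainder k^2 + 9k + 18 is already monic.
Cancel k^2 + 9k + 18 from numerator and denominator to get the reduced form.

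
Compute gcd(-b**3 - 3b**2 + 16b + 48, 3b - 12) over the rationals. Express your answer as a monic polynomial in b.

b - 4

Repeated division with remainder:
  -b**3 - 3b**2 + 16b + 48 = (-(1/3)b**2 - (7/3)b - 4)(3b - 12) + (0)
Last nonzero remainder: 3b - 12. Dividing through by 3 gives the monic gcd b - 4.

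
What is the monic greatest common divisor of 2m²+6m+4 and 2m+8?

1

Repeated division with remainder:
  2m²+6m+4 = (m-1)(2m+8) + (12)
  2m+8 = ((1/6)m+2/3)(12) + (0)
The last nonzero remainder is the constant 12, so the polynomials are coprime and gcd = 1.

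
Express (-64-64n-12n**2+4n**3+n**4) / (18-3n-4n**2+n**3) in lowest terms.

Repeated division with remainder:
  n**4+4n**3-12n**2-64n-64 = (n+8)(n**3-4n**2-3n+18) + (23n**2-58n-208)
  n**3-4n**2-3n+18 = ((1/23)n-34/529)(23n**2-58n-208) + ((1225/529)n+2450/529)
  23n**2-58n-208 = ((12167/1225)n-55016/1225)((1225/529)n+2450/529) + (0)
Last nonzero remainder: (1225/529)n+2450/529. Dividing through by 1225/529 gives the monic gcd n+2.
Cancel n+2 from numerator and denominator to get the reduced form.

(-32-16n+2n**2+n**3)/(9-6n+n**2)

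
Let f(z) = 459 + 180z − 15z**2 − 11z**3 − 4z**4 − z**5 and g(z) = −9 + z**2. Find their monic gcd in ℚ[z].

By polynomial division,
  −z**5 − 4z**4 − 11z**3 − 15z**2 + 180z + 459 = (−z**3 − 4z**2 − 20z − 51)(z**2 − 9) + (0)
The last nonzero remainder z**2 − 9 is already monic.

−9 + z**2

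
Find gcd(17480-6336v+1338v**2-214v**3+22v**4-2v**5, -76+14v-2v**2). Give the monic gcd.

Apply the Euclidean algorithm:
  -2v**5+22v**4-214v**3+1338v**2-6336v+17480 = (v**3-4v**2+41v-230)(-2v**2+14v-76) + (0)
Last nonzero remainder: -2v**2+14v-76. Dividing through by -2 gives the monic gcd v**2-7v+38.

38-7v+v**2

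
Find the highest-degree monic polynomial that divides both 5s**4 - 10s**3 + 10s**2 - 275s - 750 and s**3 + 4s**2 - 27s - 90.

Euclidean algorithm in ℚ[s]:
  5s**4 - 10s**3 + 10s**2 - 275s - 750 = (5s - 30)(s**3 + 4s**2 - 27s - 90) + (265s**2 - 635s - 3450)
  s**3 + 4s**2 - 27s - 90 = ((1/265)s + 339/14045)(265s**2 - 635s - 3450) + ((3780/2809)s - 18900/2809)
  265s**2 - 635s - 3450 = ((148877/756)s + 64607/126)((3780/2809)s - 18900/2809) + (0)
Last nonzero remainder: (3780/2809)s - 18900/2809. Dividing through by 3780/2809 gives the monic gcd s - 5.

s - 5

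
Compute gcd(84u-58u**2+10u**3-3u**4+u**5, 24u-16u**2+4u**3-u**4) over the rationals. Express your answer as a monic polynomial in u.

-2u+u**2

Repeated division with remainder:
  u**5-3u**4+10u**3-58u**2+84u = (-u-1)(-u**4+4u**3-16u**2+24u) + (-2u**3-50u**2+108u)
  -u**4+4u**3-16u**2+24u = ((1/2)u-29/2)(-2u**3-50u**2+108u) + (-795u**2+1590u)
  -2u**3-50u**2+108u = ((2/795)u+18/265)(-795u**2+1590u) + (0)
Last nonzero remainder: -795u**2+1590u. Dividing through by -795 gives the monic gcd u**2-2u.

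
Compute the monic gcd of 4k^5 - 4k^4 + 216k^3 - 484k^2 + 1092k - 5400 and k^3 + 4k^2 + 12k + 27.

k^2 + k + 9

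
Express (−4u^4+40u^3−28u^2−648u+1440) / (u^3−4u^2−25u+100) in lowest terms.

Apply the Euclidean algorithm:
  −4u^4+40u^3−28u^2−648u+1440 = (−4u+24)(u^3−4u^2−25u+100) + (−32u^2+352u−960)
  u^3−4u^2−25u+100 = (−(1/32)u−7/32)(−32u^2+352u−960) + (22u−110)
  −32u^2+352u−960 = (−(16/11)u+96/11)(22u−110) + (0)
Last nonzero remainder: 22u−110. Dividing through by 22 gives the monic gcd u−5.
Cancel u−5 from numerator and denominator to get the reduced form.

(−4u^3+20u^2+72u−288)/(u^2+u−20)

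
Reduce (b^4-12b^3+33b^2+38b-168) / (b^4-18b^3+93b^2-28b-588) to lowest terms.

By polynomial division,
  b^4-12b^3+33b^2+38b-168 = (b^4-18b^3+93b^2-28b-588) + (6b^3-60b^2+66b+420)
  b^4-18b^3+93b^2-28b-588 = ((1/6)b-4/3)(6b^3-60b^2+66b+420) + (2b^2-10b-28)
  6b^3-60b^2+66b+420 = (3b-15)(2b^2-10b-28) + (0)
Last nonzero remainder: 2b^2-10b-28. Dividing through by 2 gives the monic gcd b^2-5b-14.
Cancel b^2-5b-14 from numerator and denominator to get the reduced form.

(b^2-7b+12)/(b^2-13b+42)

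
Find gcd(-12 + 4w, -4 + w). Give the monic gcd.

1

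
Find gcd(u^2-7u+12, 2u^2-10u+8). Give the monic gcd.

u-4

Apply the Euclidean algorithm:
  u^2-7u+12 = (1/2)(2u^2-10u+8) + (-2u+8)
  2u^2-10u+8 = (-u+1)(-2u+8) + (0)
Last nonzero remainder: -2u+8. Dividing through by -2 gives the monic gcd u-4.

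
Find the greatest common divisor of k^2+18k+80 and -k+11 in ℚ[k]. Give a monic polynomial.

1

Euclidean algorithm in ℚ[k]:
  k^2+18k+80 = (-k-29)(-k+11) + (399)
  -k+11 = (-(1/399)k+11/399)(399) + (0)
The last nonzero remainder is the constant 399, so the polynomials are coprime and gcd = 1.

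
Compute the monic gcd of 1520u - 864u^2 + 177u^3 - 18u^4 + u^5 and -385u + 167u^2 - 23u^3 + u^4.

Apply the Euclidean algorithm:
  u^5 - 18u^4 + 177u^3 - 864u^2 + 1520u = (u + 5)(u^4 - 23u^3 + 167u^2 - 385u) + (125u^3 - 1314u^2 + 3445u)
  u^4 - 23u^3 + 167u^2 - 385u = ((1/125)u - 1561/15625)(125u^3 - 1314u^2 + 3445u) + ((127596/15625)u^2 - (127596/3125)u)
  125u^3 - 1314u^2 + 3445u = ((1953125/127596)u - 10765625/127596)((127596/15625)u^2 - (127596/3125)u) + (0)
Last nonzero remainder: (127596/15625)u^2 - (127596/3125)u. Dividing through by 127596/15625 gives the monic gcd u^2 - 5u.

-5u + u^2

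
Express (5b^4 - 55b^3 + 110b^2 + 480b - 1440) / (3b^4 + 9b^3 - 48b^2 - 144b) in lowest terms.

Apply the Euclidean algorithm:
  5b^4 - 55b^3 + 110b^2 + 480b - 1440 = (5/3)(3b^4 + 9b^3 - 48b^2 - 144b) + (-70b^3 + 190b^2 + 720b - 1440)
  3b^4 + 9b^3 - 48b^2 - 144b = (-(3/70)b - 12/49)(-70b^3 + 190b^2 + 720b - 1440) + ((1440/49)b^2 - (1440/49)b - 17280/49)
  -70b^3 + 190b^2 + 720b - 1440 = (-(343/144)b + 49/12)((1440/49)b^2 - (1440/49)b - 17280/49) + (0)
Last nonzero remainder: (1440/49)b^2 - (1440/49)b - 17280/49. Dividing through by 1440/49 gives the monic gcd b^2 - b - 12.
Cancel b^2 - b - 12 from numerator and denominator to get the reduced form.

(5b^2 - 50b + 120)/(3b^2 + 12b)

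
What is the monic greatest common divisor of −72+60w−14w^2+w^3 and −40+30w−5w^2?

−2+w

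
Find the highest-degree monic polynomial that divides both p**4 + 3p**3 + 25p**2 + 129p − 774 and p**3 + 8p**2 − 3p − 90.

p**2 + 3p − 18

Repeated division with remainder:
  p**4 + 3p**3 + 25p**2 + 129p − 774 = (p − 5)(p**3 + 8p**2 − 3p − 90) + (68p**2 + 204p − 1224)
  p**3 + 8p**2 − 3p − 90 = ((1/68)p + 5/68)(68p**2 + 204p − 1224) + (0)
Last nonzero remainder: 68p**2 + 204p − 1224. Dividing through by 68 gives the monic gcd p**2 + 3p − 18.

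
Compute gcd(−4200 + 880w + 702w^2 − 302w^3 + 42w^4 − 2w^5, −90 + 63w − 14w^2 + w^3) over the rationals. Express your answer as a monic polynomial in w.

Repeated division with remainder:
  −2w^5 + 42w^4 − 302w^3 + 702w^2 + 880w − 4200 = (−2w^2 + 14w + 20)(w^3 − 14w^2 + 63w − 90) + (−80w^2 + 880w − 2400)
  w^3 − 14w^2 + 63w − 90 = (−(1/80)w + 3/80)(−80w^2 + 880w − 2400) + (0)
Last nonzero remainder: −80w^2 + 880w − 2400. Dividing through by −80 gives the monic gcd w^2 − 11w + 30.

30 − 11w + w^2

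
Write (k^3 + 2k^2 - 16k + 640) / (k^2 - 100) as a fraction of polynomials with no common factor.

(k^2 - 8k + 64)/(k - 10)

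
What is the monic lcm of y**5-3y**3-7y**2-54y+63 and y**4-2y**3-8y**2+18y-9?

y**6-y**5-3y**4-4y**3-47y**2+117y-63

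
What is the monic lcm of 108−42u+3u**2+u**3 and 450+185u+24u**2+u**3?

Apply the Euclidean algorithm:
  u**3+3u**2−42u+108 = (u**3+24u**2+185u+450) + (−21u**2−227u−342)
  u**3+24u**2+185u+450 = (−(1/21)u−277/441)(−21u**2−227u−342) + ((11524/441)u+11524/49)
  −21u**2−227u−342 = (−(9261/11524)u−8379/5762)((11524/441)u+11524/49) + (0)
Last nonzero remainder: (11524/441)u+11524/49. Dividing through by 11524/441 gives the monic gcd u+9.
Then lcm(f, g) = f·g / gcd(f, g); expanding and making the result monic gives the answer.

5400−480u−372u**2+53u**3+18u**4+u**5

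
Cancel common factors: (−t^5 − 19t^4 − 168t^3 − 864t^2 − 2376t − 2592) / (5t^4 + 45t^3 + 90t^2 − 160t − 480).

(−t^3 − 12t^2 − 72t − 216)/(5t^2 + 10t − 40)

By polynomial division,
  −t^5 − 19t^4 − 168t^3 − 864t^2 − 2376t − 2592 = (−(1/5)t − 2)(5t^4 + 45t^3 + 90t^2 − 160t − 480) + (−60t^3 − 716t^2 − 2792t − 3552)
  5t^4 + 45t^3 + 90t^2 − 160t − 480 = (−(1/12)t + 11/45)(−60t^3 − 716t^2 − 2792t − 3552) + ((1456/45)t^2 + (10192/45)t + 5824/15)
  −60t^3 − 716t^2 − 2792t − 3552 = (−(675/364)t − 1665/182)((1456/45)t^2 + (10192/45)t + 5824/15) + (0)
Last nonzero remainder: (1456/45)t^2 + (10192/45)t + 5824/15. Dividing through by 1456/45 gives the monic gcd t^2 + 7t + 12.
Cancel t^2 + 7t + 12 from numerator and denominator to get the reduced form.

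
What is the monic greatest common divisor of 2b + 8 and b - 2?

1

Euclidean algorithm in ℚ[b]:
  2b + 8 = (2)(b - 2) + (12)
  b - 2 = ((1/12)b - 1/6)(12) + (0)
The last nonzero remainder is the constant 12, so the polynomials are coprime and gcd = 1.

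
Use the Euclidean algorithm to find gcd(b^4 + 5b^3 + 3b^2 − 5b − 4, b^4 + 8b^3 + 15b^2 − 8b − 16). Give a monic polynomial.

Repeated division with remainder:
  b^4 + 5b^3 + 3b^2 − 5b − 4 = (b^4 + 8b^3 + 15b^2 − 8b − 16) + (−3b^3 − 12b^2 + 3b + 12)
  b^4 + 8b^3 + 15b^2 − 8b − 16 = (−(1/3)b − 4/3)(−3b^3 − 12b^2 + 3b + 12) + (0)
Last nonzero remainder: −3b^3 − 12b^2 + 3b + 12. Dividing through by −3 gives the monic gcd b^3 + 4b^2 − b − 4.

b^3 + 4b^2 − b − 4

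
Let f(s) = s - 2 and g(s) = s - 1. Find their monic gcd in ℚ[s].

1

By polynomial division,
  s - 2 = (s - 1) + (-1)
  s - 1 = (-s + 1)(-1) + (0)
The last nonzero remainder is the constant -1, so the polynomials are coprime and gcd = 1.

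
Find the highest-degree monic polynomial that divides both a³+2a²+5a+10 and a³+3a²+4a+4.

Euclidean algorithm in ℚ[a]:
  a³+2a²+5a+10 = (a³+3a²+4a+4) + (−a²+a+6)
  a³+3a²+4a+4 = (−a−4)(−a²+a+6) + (14a+28)
  −a²+a+6 = (−(1/14)a+3/14)(14a+28) + (0)
Last nonzero remainder: 14a+28. Dividing through by 14 gives the monic gcd a+2.

a+2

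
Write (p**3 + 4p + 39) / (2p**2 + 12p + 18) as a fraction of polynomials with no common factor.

(p**2 - 3p + 13)/(2p + 6)

Repeated division with remainder:
  p**3 + 4p + 39 = ((1/2)p - 3)(2p**2 + 12p + 18) + (31p + 93)
  2p**2 + 12p + 18 = ((2/31)p + 6/31)(31p + 93) + (0)
Last nonzero remainder: 31p + 93. Dividing through by 31 gives the monic gcd p + 3.
Cancel p + 3 from numerator and denominator to get the reduced form.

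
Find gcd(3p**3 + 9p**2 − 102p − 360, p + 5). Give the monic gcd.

p + 5

Repeated division with remainder:
  3p**3 + 9p**2 − 102p − 360 = (3p**2 − 6p − 72)(p + 5) + (0)
The last nonzero remainder p + 5 is already monic.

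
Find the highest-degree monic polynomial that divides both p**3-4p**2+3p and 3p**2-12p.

p

Apply the Euclidean algorithm:
  p**3-4p**2+3p = ((1/3)p)(3p**2-12p) + (3p)
  3p**2-12p = (p-4)(3p) + (0)
Last nonzero remainder: 3p. Dividing through by 3 gives the monic gcd p.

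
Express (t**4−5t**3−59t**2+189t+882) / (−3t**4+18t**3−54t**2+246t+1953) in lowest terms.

(−t**2+t+42)/(3t**2−6t+93)

Apply the Euclidean algorithm:
  t**4−5t**3−59t**2+189t+882 = (−1/3)(−3t**4+18t**3−54t**2+246t+1953) + (t**3−77t**2+271t+1533)
  −3t**4+18t**3−54t**2+246t+1953 = (−3t−213)(t**3−77t**2+271t+1533) + (−15642t**2+62568t+328482)
  t**3−77t**2+271t+1533 = (−(1/15642)t+73/15642)(−15642t**2+62568t+328482) + (0)
Last nonzero remainder: −15642t**2+62568t+328482. Dividing through by −15642 gives the monic gcd t**2−4t−21.
Cancel t**2−4t−21 from numerator and denominator to get the reduced form.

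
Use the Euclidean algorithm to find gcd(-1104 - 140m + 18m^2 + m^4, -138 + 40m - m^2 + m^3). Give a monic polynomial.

By polynomial division,
  m^4 + 18m^2 - 140m - 1104 = (m + 1)(m^3 - m^2 + 40m - 138) + (-21m^2 - 42m - 966)
  m^3 - m^2 + 40m - 138 = (-(1/21)m + 1/7)(-21m^2 - 42m - 966) + (0)
Last nonzero remainder: -21m^2 - 42m - 966. Dividing through by -21 gives the monic gcd m^2 + 2m + 46.

46 + 2m + m^2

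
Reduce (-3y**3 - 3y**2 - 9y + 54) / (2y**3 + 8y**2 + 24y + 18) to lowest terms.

(-3y + 6)/(2y + 2)

Euclidean algorithm in ℚ[y]:
  -3y**3 - 3y**2 - 9y + 54 = (-3/2)(2y**3 + 8y**2 + 24y + 18) + (9y**2 + 27y + 81)
  2y**3 + 8y**2 + 24y + 18 = ((2/9)y + 2/9)(9y**2 + 27y + 81) + (0)
Last nonzero remainder: 9y**2 + 27y + 81. Dividing through by 9 gives the monic gcd y**2 + 3y + 9.
Cancel y**2 + 3y + 9 from numerator and denominator to get the reduced form.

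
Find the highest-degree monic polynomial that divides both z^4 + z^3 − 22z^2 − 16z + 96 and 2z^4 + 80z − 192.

z^2 + 2z − 8

Apply the Euclidean algorithm:
  z^4 + z^3 − 22z^2 − 16z + 96 = (1/2)(2z^4 + 80z − 192) + (z^3 − 22z^2 − 56z + 192)
  2z^4 + 80z − 192 = (2z + 44)(z^3 − 22z^2 − 56z + 192) + (1080z^2 + 2160z − 8640)
  z^3 − 22z^2 − 56z + 192 = ((1/1080)z − 1/45)(1080z^2 + 2160z − 8640) + (0)
Last nonzero remainder: 1080z^2 + 2160z − 8640. Dividing through by 1080 gives the monic gcd z^2 + 2z − 8.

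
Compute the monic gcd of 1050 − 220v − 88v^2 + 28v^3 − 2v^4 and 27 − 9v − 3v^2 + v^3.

Repeated division with remainder:
  −2v^4 + 28v^3 − 88v^2 − 220v + 1050 = (−2v + 22)(v^3 − 3v^2 − 9v + 27) + (−40v^2 + 32v + 456)
  v^3 − 3v^2 − 9v + 27 = (−(1/40)v + 11/200)(−40v^2 + 32v + 456) + ((16/25)v + 48/25)
  −40v^2 + 32v + 456 = (−(125/2)v + 475/2)((16/25)v + 48/25) + (0)
Last nonzero remainder: (16/25)v + 48/25. Dividing through by 16/25 gives the monic gcd v + 3.

3 + v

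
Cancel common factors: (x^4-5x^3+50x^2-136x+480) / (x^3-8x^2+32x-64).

Repeated division with remainder:
  x^4-5x^3+50x^2-136x+480 = (x+3)(x^3-8x^2+32x-64) + (42x^2-168x+672)
  x^3-8x^2+32x-64 = ((1/42)x-2/21)(42x^2-168x+672) + (0)
Last nonzero remainder: 42x^2-168x+672. Dividing through by 42 gives the monic gcd x^2-4x+16.
Cancel x^2-4x+16 from numerator and denominator to get the reduced form.

(x^2-x+30)/(x-4)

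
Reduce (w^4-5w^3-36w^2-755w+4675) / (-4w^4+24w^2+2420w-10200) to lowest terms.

(-w+11)/(4w-24)

Euclidean algorithm in ℚ[w]:
  w^4-5w^3-36w^2-755w+4675 = (-1/4)(-4w^4+24w^2+2420w-10200) + (-5w^3-30w^2-150w+2125)
  -4w^4+24w^2+2420w-10200 = ((4/5)w-24/5)(-5w^3-30w^2-150w+2125) + (0)
Last nonzero remainder: -5w^3-30w^2-150w+2125. Dividing through by -5 gives the monic gcd w^3+6w^2+30w-425.
Cancel w^3+6w^2+30w-425 from numerator and denominator to get the reduced form.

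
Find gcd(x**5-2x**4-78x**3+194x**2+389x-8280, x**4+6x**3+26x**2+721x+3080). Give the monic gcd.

By polynomial division,
  x**5-2x**4-78x**3+194x**2+389x-8280 = (x-8)(x**4+6x**3+26x**2+721x+3080) + (-56x**3-319x**2+3077x+16360)
  x**4+6x**3+26x**2+721x+3080 = (-(1/56)x-17/3136)(-56x**3-319x**2+3077x+16360) + ((248425/3136)x**2+(3229525/3136)x+1242125/392)
  -56x**3-319x**2+3077x+16360 = (-(175616/248425)x+1282624/248425)((248425/3136)x**2+(3229525/3136)x+1242125/392) + (0)
Last nonzero remainder: (248425/3136)x**2+(3229525/3136)x+1242125/392. Dividing through by 248425/3136 gives the monic gcd x**2+13x+40.

x**2+13x+40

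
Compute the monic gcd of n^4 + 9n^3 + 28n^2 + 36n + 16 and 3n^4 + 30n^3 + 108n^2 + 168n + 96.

n^3 + 8n^2 + 20n + 16

By polynomial division,
  n^4 + 9n^3 + 28n^2 + 36n + 16 = (1/3)(3n^4 + 30n^3 + 108n^2 + 168n + 96) + (-n^3 - 8n^2 - 20n - 16)
  3n^4 + 30n^3 + 108n^2 + 168n + 96 = (-3n - 6)(-n^3 - 8n^2 - 20n - 16) + (0)
Last nonzero remainder: -n^3 - 8n^2 - 20n - 16. Dividing through by -1 gives the monic gcd n^3 + 8n^2 + 20n + 16.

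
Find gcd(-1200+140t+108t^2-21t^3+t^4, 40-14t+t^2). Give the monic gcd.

40-14t+t^2

By polynomial division,
  t^4-21t^3+108t^2+140t-1200 = (t^2-7t-30)(t^2-14t+40) + (0)
The last nonzero remainder t^2-14t+40 is already monic.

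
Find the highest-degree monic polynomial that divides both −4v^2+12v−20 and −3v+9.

Euclidean algorithm in ℚ[v]:
  −4v^2+12v−20 = ((4/3)v)(−3v+9) + (−20)
  −3v+9 = ((3/20)v−9/20)(−20) + (0)
The last nonzero remainder is the constant −20, so the polynomials are coprime and gcd = 1.

1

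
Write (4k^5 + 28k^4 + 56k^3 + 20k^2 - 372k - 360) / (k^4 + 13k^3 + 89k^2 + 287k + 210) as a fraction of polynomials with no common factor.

Euclidean algorithm in ℚ[k]:
  4k^5 + 28k^4 + 56k^3 + 20k^2 - 372k - 360 = (4k - 24)(k^4 + 13k^3 + 89k^2 + 287k + 210) + (12k^3 + 1008k^2 + 5676k + 4680)
  k^4 + 13k^3 + 89k^2 + 287k + 210 = ((1/12)k - 71/12)(12k^3 + 1008k^2 + 5676k + 4680) + (5580k^2 + 33480k + 27900)
  12k^3 + 1008k^2 + 5676k + 4680 = ((1/465)k + 26/155)(5580k^2 + 33480k + 27900) + (0)
Last nonzero remainder: 5580k^2 + 33480k + 27900. Dividing through by 5580 gives the monic gcd k^2 + 6k + 5.
Cancel k^2 + 6k + 5 from numerator and denominator to get the reduced form.

(4k^3 + 4k^2 + 12k - 72)/(k^2 + 7k + 42)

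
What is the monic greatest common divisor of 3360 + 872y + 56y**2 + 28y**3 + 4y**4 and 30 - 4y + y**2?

30 - 4y + y**2

By polynomial division,
  4y**4 + 28y**3 + 56y**2 + 872y + 3360 = (4y**2 + 44y + 112)(y**2 - 4y + 30) + (0)
The last nonzero remainder y**2 - 4y + 30 is already monic.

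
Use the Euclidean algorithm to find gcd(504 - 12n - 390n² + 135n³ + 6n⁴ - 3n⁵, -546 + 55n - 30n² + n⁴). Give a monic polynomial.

-42 + n + n²

By polynomial division,
  -3n⁵ + 6n⁴ + 135n³ - 390n² - 12n + 504 = (-3n + 6)(n⁴ - 30n² + 55n - 546) + (45n³ - 45n² - 1980n + 3780)
  n⁴ - 30n² + 55n - 546 = ((1/45)n + 1/45)(45n³ - 45n² - 1980n + 3780) + (15n² + 15n - 630)
  45n³ - 45n² - 1980n + 3780 = (3n - 6)(15n² + 15n - 630) + (0)
Last nonzero remainder: 15n² + 15n - 630. Dividing through by 15 gives the monic gcd n² + n - 42.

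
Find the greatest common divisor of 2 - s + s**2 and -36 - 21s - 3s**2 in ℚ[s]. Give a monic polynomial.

1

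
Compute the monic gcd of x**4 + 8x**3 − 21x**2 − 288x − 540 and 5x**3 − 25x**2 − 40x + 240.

Repeated division with remainder:
  x**4 + 8x**3 − 21x**2 − 288x − 540 = ((1/5)x + 13/5)(5x**3 − 25x**2 − 40x + 240) + (52x**2 − 232x − 1164)
  5x**3 − 25x**2 − 40x + 240 = ((5/52)x − 35/676)(52x**2 − 232x − 1164) + ((10125/169)x + 30375/169)
  52x**2 − 232x − 1164 = ((8788/10125)x − 65572/10125)((10125/169)x + 30375/169) + (0)
Last nonzero remainder: (10125/169)x + 30375/169. Dividing through by 10125/169 gives the monic gcd x + 3.

x + 3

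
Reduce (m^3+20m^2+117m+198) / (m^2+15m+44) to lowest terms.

(m^2+9m+18)/(m+4)

Repeated division with remainder:
  m^3+20m^2+117m+198 = (m+5)(m^2+15m+44) + (-2m-22)
  m^2+15m+44 = (-(1/2)m-2)(-2m-22) + (0)
Last nonzero remainder: -2m-22. Dividing through by -2 gives the monic gcd m+11.
Cancel m+11 from numerator and denominator to get the reduced form.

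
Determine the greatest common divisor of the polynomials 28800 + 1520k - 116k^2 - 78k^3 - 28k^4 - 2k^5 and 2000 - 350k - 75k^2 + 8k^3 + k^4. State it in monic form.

By polynomial division,
  -2k^5 - 28k^4 - 78k^3 - 116k^2 + 1520k + 28800 = (-2k - 12)(k^4 + 8k^3 - 75k^2 - 350k + 2000) + (-132k^3 - 1716k^2 + 1320k + 52800)
  k^4 + 8k^3 - 75k^2 - 350k + 2000 = (-(1/132)k + 5/132)(-132k^3 - 1716k^2 + 1320k + 52800) + (0)
Last nonzero remainder: -132k^3 - 1716k^2 + 1320k + 52800. Dividing through by -132 gives the monic gcd k^3 + 13k^2 - 10k - 400.

-400 - 10k + 13k^2 + k^3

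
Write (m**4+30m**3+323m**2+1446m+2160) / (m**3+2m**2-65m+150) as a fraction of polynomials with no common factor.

Repeated division with remainder:
  m**4+30m**3+323m**2+1446m+2160 = (m+28)(m**3+2m**2-65m+150) + (332m**2+3116m-2040)
  m**3+2m**2-65m+150 = ((1/332)m-613/27556)(332m**2+3116m-2040) + ((72072/6889)m+720720/6889)
  332m**2+3116m-2040 = ((571787/18018)m-117113/6006)((72072/6889)m+720720/6889) + (0)
Last nonzero remainder: (72072/6889)m+720720/6889. Dividing through by 72072/6889 gives the monic gcd m+10.
Cancel m+10 from numerator and denominator to get the reduced form.

(m**3+20m**2+123m+216)/(m**2-8m+15)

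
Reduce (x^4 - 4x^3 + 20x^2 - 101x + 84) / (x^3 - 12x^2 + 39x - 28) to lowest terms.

(x^2 + x + 21)/(x - 7)

Repeated division with remainder:
  x^4 - 4x^3 + 20x^2 - 101x + 84 = (x + 8)(x^3 - 12x^2 + 39x - 28) + (77x^2 - 385x + 308)
  x^3 - 12x^2 + 39x - 28 = ((1/77)x - 1/11)(77x^2 - 385x + 308) + (0)
Last nonzero remainder: 77x^2 - 385x + 308. Dividing through by 77 gives the monic gcd x^2 - 5x + 4.
Cancel x^2 - 5x + 4 from numerator and denominator to get the reduced form.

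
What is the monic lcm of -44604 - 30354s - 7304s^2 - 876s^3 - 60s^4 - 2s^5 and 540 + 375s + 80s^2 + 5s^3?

Apply the Euclidean algorithm:
  -2s^5 - 60s^4 - 876s^3 - 7304s^2 - 30354s - 44604 = (-(2/5)s^2 - (28/5)s - 278/5)(5s^3 + 80s^2 + 375s + 540) + (-540s^2 - 6480s - 14580)
  5s^3 + 80s^2 + 375s + 540 = (-(1/108)s - 1/27)(-540s^2 - 6480s - 14580) + (0)
Last nonzero remainder: -540s^2 - 6480s - 14580. Dividing through by -540 gives the monic gcd s^2 + 12s + 27.
Then lcm(f, g) = f·g / gcd(f, g); expanding and making the result monic gives the answer.

89208 + 83010s + 29785s^2 + 5404s^3 + 558s^4 + 34s^5 + s^6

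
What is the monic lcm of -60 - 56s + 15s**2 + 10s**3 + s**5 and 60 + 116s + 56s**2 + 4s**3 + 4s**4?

-60 - 116s - 41s**2 + 25s**3 + 10s**4 + s**5 + s**6

Apply the Euclidean algorithm:
  s**5 + 10s**3 + 15s**2 - 56s - 60 = ((1/4)s - 1/4)(4s**4 + 4s**3 + 56s**2 + 116s + 60) + (-3s**3 - 42s - 45)
  4s**4 + 4s**3 + 56s**2 + 116s + 60 = (-(4/3)s - 4/3)(-3s**3 - 42s - 45) + (0)
Last nonzero remainder: -3s**3 - 42s - 45. Dividing through by -3 gives the monic gcd s**3 + 14s + 15.
Then lcm(f, g) = f·g / gcd(f, g); expanding and making the result monic gives the answer.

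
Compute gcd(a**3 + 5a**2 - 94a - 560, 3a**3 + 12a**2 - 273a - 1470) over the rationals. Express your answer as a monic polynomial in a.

a**2 - 3a - 70

By polynomial division,
  a**3 + 5a**2 - 94a - 560 = (1/3)(3a**3 + 12a**2 - 273a - 1470) + (a**2 - 3a - 70)
  3a**3 + 12a**2 - 273a - 1470 = (3a + 21)(a**2 - 3a - 70) + (0)
The last nonzero remainder a**2 - 3a - 70 is already monic.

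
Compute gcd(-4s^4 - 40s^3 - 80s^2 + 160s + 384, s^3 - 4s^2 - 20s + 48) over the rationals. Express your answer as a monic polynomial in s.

Euclidean algorithm in ℚ[s]:
  -4s^4 - 40s^3 - 80s^2 + 160s + 384 = (-4s - 56)(s^3 - 4s^2 - 20s + 48) + (-384s^2 - 768s + 3072)
  s^3 - 4s^2 - 20s + 48 = (-(1/384)s + 1/64)(-384s^2 - 768s + 3072) + (0)
Last nonzero remainder: -384s^2 - 768s + 3072. Dividing through by -384 gives the monic gcd s^2 + 2s - 8.

s^2 + 2s - 8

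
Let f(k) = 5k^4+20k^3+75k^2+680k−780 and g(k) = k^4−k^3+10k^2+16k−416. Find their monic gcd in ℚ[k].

k^2−k+26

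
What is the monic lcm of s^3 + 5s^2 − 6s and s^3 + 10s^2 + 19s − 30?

s^4 + 10s^3 + 19s^2 − 30s

Euclidean algorithm in ℚ[s]:
  s^3 + 5s^2 − 6s = (s^3 + 10s^2 + 19s − 30) + (−5s^2 − 25s + 30)
  s^3 + 10s^2 + 19s − 30 = (−(1/5)s − 1)(−5s^2 − 25s + 30) + (0)
Last nonzero remainder: −5s^2 − 25s + 30. Dividing through by −5 gives the monic gcd s^2 + 5s − 6.
Then lcm(f, g) = f·g / gcd(f, g); expanding and making the result monic gives the answer.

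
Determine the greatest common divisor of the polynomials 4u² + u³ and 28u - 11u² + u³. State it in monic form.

u

Apply the Euclidean algorithm:
  u³ + 4u² = (u³ - 11u² + 28u) + (15u² - 28u)
  u³ - 11u² + 28u = ((1/15)u - 137/225)(15u² - 28u) + ((2464/225)u)
  15u² - 28u = ((3375/2464)u - 225/88)((2464/225)u) + (0)
Last nonzero remainder: (2464/225)u. Dividing through by 2464/225 gives the monic gcd u.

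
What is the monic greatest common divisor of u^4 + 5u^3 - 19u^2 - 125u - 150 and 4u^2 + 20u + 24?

u^2 + 5u + 6

By polynomial division,
  u^4 + 5u^3 - 19u^2 - 125u - 150 = ((1/4)u^2 - 25/4)(4u^2 + 20u + 24) + (0)
Last nonzero remainder: 4u^2 + 20u + 24. Dividing through by 4 gives the monic gcd u^2 + 5u + 6.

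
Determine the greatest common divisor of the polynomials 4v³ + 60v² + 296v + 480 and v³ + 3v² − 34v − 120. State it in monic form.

Apply the Euclidean algorithm:
  4v³ + 60v² + 296v + 480 = (4)(v³ + 3v² − 34v − 120) + (48v² + 432v + 960)
  v³ + 3v² − 34v − 120 = ((1/48)v − 1/8)(48v² + 432v + 960) + (0)
Last nonzero remainder: 48v² + 432v + 960. Dividing through by 48 gives the monic gcd v² + 9v + 20.

v² + 9v + 20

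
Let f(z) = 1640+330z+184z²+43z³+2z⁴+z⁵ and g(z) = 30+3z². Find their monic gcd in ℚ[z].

Euclidean algorithm in ℚ[z]:
  z⁵+2z⁴+43z³+184z²+330z+1640 = ((1/3)z³+(2/3)z²+11z+164/3)(3z²+30) + (0)
Last nonzero remainder: 3z²+30. Dividing through by 3 gives the monic gcd z²+10.

10+z²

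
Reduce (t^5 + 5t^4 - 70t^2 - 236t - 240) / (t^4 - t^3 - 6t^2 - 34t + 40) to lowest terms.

(t^2 + 5t + 6)/(t - 1)

By polynomial division,
  t^5 + 5t^4 - 70t^2 - 236t - 240 = (t + 6)(t^4 - t^3 - 6t^2 - 34t + 40) + (12t^3 - 72t - 480)
  t^4 - t^3 - 6t^2 - 34t + 40 = ((1/12)t - 1/12)(12t^3 - 72t - 480) + (0)
Last nonzero remainder: 12t^3 - 72t - 480. Dividing through by 12 gives the monic gcd t^3 - 6t - 40.
Cancel t^3 - 6t - 40 from numerator and denominator to get the reduced form.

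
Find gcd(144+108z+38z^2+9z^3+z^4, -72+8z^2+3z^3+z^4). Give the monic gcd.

36+18z+5z^2+z^3

By polynomial division,
  z^4+9z^3+38z^2+108z+144 = (z^4+3z^3+8z^2-72) + (6z^3+30z^2+108z+216)
  z^4+3z^3+8z^2-72 = ((1/6)z-1/3)(6z^3+30z^2+108z+216) + (0)
Last nonzero remainder: 6z^3+30z^2+108z+216. Dividing through by 6 gives the monic gcd z^3+5z^2+18z+36.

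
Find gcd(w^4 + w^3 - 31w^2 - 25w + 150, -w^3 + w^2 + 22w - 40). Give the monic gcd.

w^2 + 3w - 10

Euclidean algorithm in ℚ[w]:
  w^4 + w^3 - 31w^2 - 25w + 150 = (-w - 2)(-w^3 + w^2 + 22w - 40) + (-7w^2 - 21w + 70)
  -w^3 + w^2 + 22w - 40 = ((1/7)w - 4/7)(-7w^2 - 21w + 70) + (0)
Last nonzero remainder: -7w^2 - 21w + 70. Dividing through by -7 gives the monic gcd w^2 + 3w - 10.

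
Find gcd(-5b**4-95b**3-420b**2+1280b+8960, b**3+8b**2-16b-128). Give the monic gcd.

b**2+4b-32

Apply the Euclidean algorithm:
  -5b**4-95b**3-420b**2+1280b+8960 = (-5b-55)(b**3+8b**2-16b-128) + (-60b**2-240b+1920)
  b**3+8b**2-16b-128 = (-(1/60)b-1/15)(-60b**2-240b+1920) + (0)
Last nonzero remainder: -60b**2-240b+1920. Dividing through by -60 gives the monic gcd b**2+4b-32.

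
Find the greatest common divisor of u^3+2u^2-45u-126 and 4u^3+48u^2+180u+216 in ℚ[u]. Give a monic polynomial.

u^2+9u+18

Euclidean algorithm in ℚ[u]:
  u^3+2u^2-45u-126 = (1/4)(4u^3+48u^2+180u+216) + (-10u^2-90u-180)
  4u^3+48u^2+180u+216 = (-(2/5)u-6/5)(-10u^2-90u-180) + (0)
Last nonzero remainder: -10u^2-90u-180. Dividing through by -10 gives the monic gcd u^2+9u+18.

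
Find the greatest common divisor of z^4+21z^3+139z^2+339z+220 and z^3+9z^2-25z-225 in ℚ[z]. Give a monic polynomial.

z+5

Repeated division with remainder:
  z^4+21z^3+139z^2+339z+220 = (z+12)(z^3+9z^2-25z-225) + (56z^2+864z+2920)
  z^3+9z^2-25z-225 = ((1/56)z-45/392)(56z^2+864z+2920) + ((1080/49)z+5400/49)
  56z^2+864z+2920 = ((343/135)z+3577/135)((1080/49)z+5400/49) + (0)
Last nonzero remainder: (1080/49)z+5400/49. Dividing through by 1080/49 gives the monic gcd z+5.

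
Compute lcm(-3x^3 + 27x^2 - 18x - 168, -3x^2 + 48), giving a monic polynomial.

x^4 - 5x^3 - 30x^2 + 80x + 224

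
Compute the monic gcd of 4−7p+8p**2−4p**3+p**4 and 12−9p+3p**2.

By polynomial division,
  p**4−4p**3+8p**2−7p+4 = ((1/3)p**2−(1/3)p+1/3)(3p**2−9p+12) + (0)
Last nonzero remainder: 3p**2−9p+12. Dividing through by 3 gives the monic gcd p**2−3p+4.

4−3p+p**2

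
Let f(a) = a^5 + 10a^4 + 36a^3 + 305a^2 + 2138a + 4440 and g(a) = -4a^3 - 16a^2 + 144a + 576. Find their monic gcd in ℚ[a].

a^2 + 10a + 24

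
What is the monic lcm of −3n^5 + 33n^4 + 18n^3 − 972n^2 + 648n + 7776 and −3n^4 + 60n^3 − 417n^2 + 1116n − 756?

n^7 − 19n^6 + 89n^5 + 295n^4 − 2850n^3 + 1404n^2 + 19224n − 18144

By polynomial division,
  −3n^5 + 33n^4 + 18n^3 − 972n^2 + 648n + 7776 = (n + 9)(−3n^4 + 60n^3 − 417n^2 + 1116n − 756) + (−105n^3 + 1665n^2 − 8640n + 14580)
  −3n^4 + 60n^3 − 417n^2 + 1116n − 756 = ((1/35)n − 29/245)(−105n^3 + 1665n^2 − 8640n + 14580) + ((1320/49)n^2 − (15840/49)n + 47520/49)
  −105n^3 + 1665n^2 − 8640n + 14580 = (−(343/88)n + 1323/88)((1320/49)n^2 − (15840/49)n + 47520/49) + (0)
Last nonzero remainder: (1320/49)n^2 − (15840/49)n + 47520/49. Dividing through by 1320/49 gives the monic gcd n^2 − 12n + 36.
Then lcm(f, g) = f·g / gcd(f, g); expanding and making the result monic gives the answer.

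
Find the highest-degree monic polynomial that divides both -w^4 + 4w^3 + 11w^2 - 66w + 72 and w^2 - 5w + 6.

w^2 - 5w + 6

Euclidean algorithm in ℚ[w]:
  -w^4 + 4w^3 + 11w^2 - 66w + 72 = (-w^2 - w + 12)(w^2 - 5w + 6) + (0)
The last nonzero remainder w^2 - 5w + 6 is already monic.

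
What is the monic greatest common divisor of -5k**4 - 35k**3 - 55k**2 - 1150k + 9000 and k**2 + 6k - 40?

Euclidean algorithm in ℚ[k]:
  -5k**4 - 35k**3 - 55k**2 - 1150k + 9000 = (-5k**2 - 5k - 225)(k**2 + 6k - 40) + (0)
The last nonzero remainder k**2 + 6k - 40 is already monic.

k**2 + 6k - 40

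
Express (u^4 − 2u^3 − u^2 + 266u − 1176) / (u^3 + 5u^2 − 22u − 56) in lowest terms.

(u^2 − 5u + 42)/(u + 2)

Apply the Euclidean algorithm:
  u^4 − 2u^3 − u^2 + 266u − 1176 = (u − 7)(u^3 + 5u^2 − 22u − 56) + (56u^2 + 168u − 1568)
  u^3 + 5u^2 − 22u − 56 = ((1/56)u + 1/28)(56u^2 + 168u − 1568) + (0)
Last nonzero remainder: 56u^2 + 168u − 1568. Dividing through by 56 gives the monic gcd u^2 + 3u − 28.
Cancel u^2 + 3u − 28 from numerator and denominator to get the reduced form.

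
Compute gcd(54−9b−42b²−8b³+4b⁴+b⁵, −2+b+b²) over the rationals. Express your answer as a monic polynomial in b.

Euclidean algorithm in ℚ[b]:
  b⁵+4b⁴−8b³−42b²−9b+54 = (b³+3b²−9b−27)(b²+b−2) + (0)
The last nonzero remainder b²+b−2 is already monic.

−2+b+b²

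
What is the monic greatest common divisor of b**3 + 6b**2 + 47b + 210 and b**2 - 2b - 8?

1

Repeated division with remainder:
  b**3 + 6b**2 + 47b + 210 = (b + 8)(b**2 - 2b - 8) + (71b + 274)
  b**2 - 2b - 8 = ((1/71)b - 416/5041)(71b + 274) + (73656/5041)
  71b + 274 = ((357911/73656)b + 690617/36828)(73656/5041) + (0)
The last nonzero remainder is the constant 73656/5041, so the polynomials are coprime and gcd = 1.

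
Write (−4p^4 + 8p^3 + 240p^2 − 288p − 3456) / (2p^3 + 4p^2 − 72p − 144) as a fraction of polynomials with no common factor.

Apply the Euclidean algorithm:
  −4p^4 + 8p^3 + 240p^2 − 288p − 3456 = (−2p + 8)(2p^3 + 4p^2 − 72p − 144) + (64p^2 − 2304)
  2p^3 + 4p^2 − 72p − 144 = ((1/32)p + 1/16)(64p^2 − 2304) + (0)
Last nonzero remainder: 64p^2 − 2304. Dividing through by 64 gives the monic gcd p^2 − 36.
Cancel p^2 − 36 from numerator and denominator to get the reduced form.

(−2p^2 + 4p + 48)/(p + 2)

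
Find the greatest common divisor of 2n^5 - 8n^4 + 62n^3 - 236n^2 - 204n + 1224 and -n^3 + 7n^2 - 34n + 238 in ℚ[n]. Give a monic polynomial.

n^2 + 34

Repeated division with remainder:
  2n^5 - 8n^4 + 62n^3 - 236n^2 - 204n + 1224 = (-2n^2 - 6n - 36)(-n^3 + 7n^2 - 34n + 238) + (288n^2 + 9792)
  -n^3 + 7n^2 - 34n + 238 = (-(1/288)n + 7/288)(288n^2 + 9792) + (0)
Last nonzero remainder: 288n^2 + 9792. Dividing through by 288 gives the monic gcd n^2 + 34.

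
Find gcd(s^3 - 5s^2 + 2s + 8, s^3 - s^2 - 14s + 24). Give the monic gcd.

s - 2

Euclidean algorithm in ℚ[s]:
  s^3 - 5s^2 + 2s + 8 = (s^3 - s^2 - 14s + 24) + (-4s^2 + 16s - 16)
  s^3 - s^2 - 14s + 24 = (-(1/4)s - 3/4)(-4s^2 + 16s - 16) + (-6s + 12)
  -4s^2 + 16s - 16 = ((2/3)s - 4/3)(-6s + 12) + (0)
Last nonzero remainder: -6s + 12. Dividing through by -6 gives the monic gcd s - 2.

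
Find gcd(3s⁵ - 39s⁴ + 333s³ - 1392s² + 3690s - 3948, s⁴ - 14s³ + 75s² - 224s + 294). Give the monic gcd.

Euclidean algorithm in ℚ[s]:
  3s⁵ - 39s⁴ + 333s³ - 1392s² + 3690s - 3948 = (3s + 3)(s⁴ - 14s³ + 75s² - 224s + 294) + (150s³ - 945s² + 3480s - 4830)
  s⁴ - 14s³ + 75s² - 224s + 294 = ((1/150)s - 77/1500)(150s³ - 945s² + 3480s - 4830) + ((329/100)s² - (329/25)s + 2303/50)
  150s³ - 945s² + 3480s - 4830 = ((15000/329)s - 34500/329)((329/100)s² - (329/25)s + 2303/50) + (0)
Last nonzero remainder: (329/100)s² - (329/25)s + 2303/50. Dividing through by 329/100 gives the monic gcd s² - 4s + 14.

s² - 4s + 14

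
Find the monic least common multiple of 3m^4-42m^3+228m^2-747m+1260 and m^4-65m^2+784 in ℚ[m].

Euclidean algorithm in ℚ[m]:
  3m^4-42m^3+228m^2-747m+1260 = (3)(m^4-65m^2+784) + (-42m^3+423m^2-747m-1092)
  m^4-65m^2+784 = (-(1/42)m-47/196)(-42m^3+423m^2-747m-1092) + ((3655/196)m^2-(40205/196)m+3655/7)
  -42m^3+423m^2-747m-1092 = (-(8232/3655)m-7644/3655)((3655/196)m^2-(40205/196)m+3655/7) + (0)
Last nonzero remainder: (3655/196)m^2-(40205/196)m+3655/7. Dividing through by 3655/196 gives the monic gcd m^2-11m+28.
Then lcm(f, g) = f·g / gcd(f, g); expanding and making the result monic gives the answer.

m^6-3m^5-50m^4+195m^3-191m^2-2352m+11760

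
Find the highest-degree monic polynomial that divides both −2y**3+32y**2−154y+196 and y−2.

y−2

By polynomial division,
  −2y**3+32y**2−154y+196 = (−2y**2+28y−98)(y−2) + (0)
The last nonzero remainder y−2 is already monic.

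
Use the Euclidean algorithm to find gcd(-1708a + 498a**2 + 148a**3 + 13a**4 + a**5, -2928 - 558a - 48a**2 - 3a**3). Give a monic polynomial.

122 + 8a + a**2

Repeated division with remainder:
  a**5 + 13a**4 + 148a**3 + 498a**2 - 1708a = (-(1/3)a**2 + a - 10/3)(-3a**3 - 48a**2 - 558a - 2928) + (-80a**2 - 640a - 9760)
  -3a**3 - 48a**2 - 558a - 2928 = ((3/80)a + 3/10)(-80a**2 - 640a - 9760) + (0)
Last nonzero remainder: -80a**2 - 640a - 9760. Dividing through by -80 gives the monic gcd a**2 + 8a + 122.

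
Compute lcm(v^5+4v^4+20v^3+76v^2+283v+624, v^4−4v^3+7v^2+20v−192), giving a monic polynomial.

Repeated division with remainder:
  v^5+4v^4+20v^3+76v^2+283v+624 = (v+8)(v^4−4v^3+7v^2+20v−192) + (45v^3+315v+2160)
  v^4−4v^3+7v^2+20v−192 = ((1/45)v−4/45)(45v^3+315v+2160) + (0)
Last nonzero remainder: 45v^3+315v+2160. Dividing through by 45 gives the monic gcd v^3+7v+48.
Then lcm(f, g) = f·g / gcd(f, g); expanding and making the result monic gives the answer.

v^6+4v^4−4v^3−21v^2−508v−2496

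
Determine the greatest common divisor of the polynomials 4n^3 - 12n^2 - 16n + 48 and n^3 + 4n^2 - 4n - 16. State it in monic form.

Repeated division with remainder:
  4n^3 - 12n^2 - 16n + 48 = (4)(n^3 + 4n^2 - 4n - 16) + (-28n^2 + 112)
  n^3 + 4n^2 - 4n - 16 = (-(1/28)n - 1/7)(-28n^2 + 112) + (0)
Last nonzero remainder: -28n^2 + 112. Dividing through by -28 gives the monic gcd n^2 - 4.

n^2 - 4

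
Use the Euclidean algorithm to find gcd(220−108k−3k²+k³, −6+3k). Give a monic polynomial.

−2+k

By polynomial division,
  k³−3k²−108k+220 = ((1/3)k²−(1/3)k−110/3)(3k−6) + (0)
Last nonzero remainder: 3k−6. Dividing through by 3 gives the monic gcd k−2.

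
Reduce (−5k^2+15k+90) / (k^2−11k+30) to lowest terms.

By polynomial division,
  −5k^2+15k+90 = (−5)(k^2−11k+30) + (−40k+240)
  k^2−11k+30 = (−(1/40)k+1/8)(−40k+240) + (0)
Last nonzero remainder: −40k+240. Dividing through by −40 gives the monic gcd k−6.
Cancel k−6 from numerator and denominator to get the reduced form.

(−5k−15)/(k−5)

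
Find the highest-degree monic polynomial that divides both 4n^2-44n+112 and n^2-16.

n-4

Euclidean algorithm in ℚ[n]:
  4n^2-44n+112 = (4)(n^2-16) + (-44n+176)
  n^2-16 = (-(1/44)n-1/11)(-44n+176) + (0)
Last nonzero remainder: -44n+176. Dividing through by -44 gives the monic gcd n-4.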